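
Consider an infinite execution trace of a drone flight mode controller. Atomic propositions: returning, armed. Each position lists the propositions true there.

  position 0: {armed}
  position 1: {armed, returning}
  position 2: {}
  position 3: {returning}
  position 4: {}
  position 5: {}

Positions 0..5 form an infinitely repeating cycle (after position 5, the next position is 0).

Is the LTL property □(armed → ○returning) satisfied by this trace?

No

armed → ○returning must hold at every position from 0 onward. It fails at position 1, so □(armed → ○returning) is false.
Positions where armed holds: 0, 1.
Check ○returning at each: 0→ok, 1→fails.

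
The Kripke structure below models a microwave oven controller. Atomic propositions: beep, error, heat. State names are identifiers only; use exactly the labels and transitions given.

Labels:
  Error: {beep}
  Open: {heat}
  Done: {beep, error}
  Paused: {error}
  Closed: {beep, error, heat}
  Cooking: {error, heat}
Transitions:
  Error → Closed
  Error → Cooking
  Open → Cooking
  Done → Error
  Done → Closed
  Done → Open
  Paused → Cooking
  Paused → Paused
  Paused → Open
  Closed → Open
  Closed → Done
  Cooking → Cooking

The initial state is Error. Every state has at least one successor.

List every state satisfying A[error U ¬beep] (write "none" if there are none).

{Open, Paused, Cooking}

States satisfying error: {Done, Paused, Closed, Cooking}.
States satisfying ¬beep: {Open, Paused, Cooking}.
States satisfying A[error U ¬beep]: {Open, Paused, Cooking}.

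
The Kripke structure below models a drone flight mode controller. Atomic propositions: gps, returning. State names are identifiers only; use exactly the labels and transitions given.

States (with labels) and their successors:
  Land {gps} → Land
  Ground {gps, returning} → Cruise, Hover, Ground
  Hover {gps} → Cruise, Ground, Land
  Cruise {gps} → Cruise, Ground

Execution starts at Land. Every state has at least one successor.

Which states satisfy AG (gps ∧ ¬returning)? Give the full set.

{Land}

States satisfying gps ∧ ¬returning: {Land, Hover, Cruise}.
States satisfying AG (gps ∧ ¬returning): {Land}.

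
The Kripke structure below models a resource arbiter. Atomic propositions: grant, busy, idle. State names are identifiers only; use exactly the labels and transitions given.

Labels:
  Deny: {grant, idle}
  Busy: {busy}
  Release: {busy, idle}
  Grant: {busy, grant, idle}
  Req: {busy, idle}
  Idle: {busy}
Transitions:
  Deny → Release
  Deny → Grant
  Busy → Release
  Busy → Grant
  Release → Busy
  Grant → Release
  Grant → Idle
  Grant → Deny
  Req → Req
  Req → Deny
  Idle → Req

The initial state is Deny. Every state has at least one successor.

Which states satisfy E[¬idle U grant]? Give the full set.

{Deny, Busy, Grant}

States satisfying ¬idle: {Busy, Idle}.
States satisfying grant: {Deny, Grant}.
States satisfying E[¬idle U grant]: {Deny, Busy, Grant}.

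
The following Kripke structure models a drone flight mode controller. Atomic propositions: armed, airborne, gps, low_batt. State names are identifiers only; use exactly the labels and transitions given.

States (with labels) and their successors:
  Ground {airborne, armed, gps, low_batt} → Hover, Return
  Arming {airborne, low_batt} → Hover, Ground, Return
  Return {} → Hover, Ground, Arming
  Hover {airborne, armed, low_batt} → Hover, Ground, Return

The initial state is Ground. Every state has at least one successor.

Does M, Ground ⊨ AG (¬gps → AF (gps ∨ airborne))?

Yes

States satisfying ¬gps → AF (gps ∨ airborne): {Ground, Arming, Return, Hover}.
States satisfying AG (¬gps → AF (gps ∨ airborne)): {Ground, Arming, Return, Hover}.
Every state reachable from Ground satisfies ¬gps → AF (gps ∨ airborne).
Ground ∈ Sat(AG (¬gps → AF (gps ∨ airborne))).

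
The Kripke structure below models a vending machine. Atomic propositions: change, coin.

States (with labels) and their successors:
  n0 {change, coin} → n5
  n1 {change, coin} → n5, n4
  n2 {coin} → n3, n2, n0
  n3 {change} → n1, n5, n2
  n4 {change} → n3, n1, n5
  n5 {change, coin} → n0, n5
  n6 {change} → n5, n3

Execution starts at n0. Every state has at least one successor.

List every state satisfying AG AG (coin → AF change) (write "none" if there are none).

{n0, n5}

States satisfying AG (coin → AF change): {n0, n5}.
States satisfying AG AG (coin → AF change): {n0, n5}.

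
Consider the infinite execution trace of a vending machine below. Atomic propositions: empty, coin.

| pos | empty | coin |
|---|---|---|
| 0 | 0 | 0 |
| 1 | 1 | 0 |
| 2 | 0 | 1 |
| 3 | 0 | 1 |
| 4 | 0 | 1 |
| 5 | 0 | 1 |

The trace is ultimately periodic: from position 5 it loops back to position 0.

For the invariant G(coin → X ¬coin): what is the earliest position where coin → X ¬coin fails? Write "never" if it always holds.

2

Check coin → X ¬coin at each position in order: 0 ✓, 1 ✓.
At position 2 the labels are {coin} and the next position 3 has {coin}, so coin → X ¬coin is false there. This is the first violation.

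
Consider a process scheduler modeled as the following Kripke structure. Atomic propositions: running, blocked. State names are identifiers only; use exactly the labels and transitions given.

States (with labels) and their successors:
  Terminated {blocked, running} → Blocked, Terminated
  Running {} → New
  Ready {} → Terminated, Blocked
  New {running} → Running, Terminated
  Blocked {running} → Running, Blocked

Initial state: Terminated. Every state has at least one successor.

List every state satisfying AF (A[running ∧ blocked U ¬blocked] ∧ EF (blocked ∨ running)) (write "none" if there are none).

{Running, Ready, New, Blocked}

States satisfying AF (A[running ∧ blocked U ¬blocked] ∧ EF (blocked ∨ running)): {Running, Ready, New, Blocked}.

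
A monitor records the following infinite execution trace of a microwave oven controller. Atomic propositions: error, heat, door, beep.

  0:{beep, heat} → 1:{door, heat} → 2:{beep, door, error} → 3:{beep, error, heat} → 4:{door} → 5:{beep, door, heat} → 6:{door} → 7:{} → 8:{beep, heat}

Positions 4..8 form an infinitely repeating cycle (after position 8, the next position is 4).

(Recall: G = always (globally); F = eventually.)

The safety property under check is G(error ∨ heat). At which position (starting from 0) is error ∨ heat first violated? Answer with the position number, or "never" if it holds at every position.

4

Check error ∨ heat at each position in order: 0 ✓, 1 ✓, 2 ✓, 3 ✓.
At position 4 the labels are {door}, so error ∨ heat is false there. This is the first violation.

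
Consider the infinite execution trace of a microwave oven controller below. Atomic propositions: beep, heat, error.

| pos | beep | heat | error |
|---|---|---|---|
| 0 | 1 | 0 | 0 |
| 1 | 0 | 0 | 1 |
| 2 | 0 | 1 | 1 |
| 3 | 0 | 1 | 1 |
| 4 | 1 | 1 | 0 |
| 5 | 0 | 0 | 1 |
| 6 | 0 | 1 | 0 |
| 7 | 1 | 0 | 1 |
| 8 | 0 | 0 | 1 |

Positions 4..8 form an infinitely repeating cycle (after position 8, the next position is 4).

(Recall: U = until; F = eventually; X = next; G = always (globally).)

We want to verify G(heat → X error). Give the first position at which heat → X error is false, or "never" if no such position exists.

Check heat → X error at each position in order: 0 ✓, 1 ✓, 2 ✓.
At position 3 the labels are {error, heat} and the next position 4 has {beep, heat}, so heat → X error is false there. This is the first violation.

3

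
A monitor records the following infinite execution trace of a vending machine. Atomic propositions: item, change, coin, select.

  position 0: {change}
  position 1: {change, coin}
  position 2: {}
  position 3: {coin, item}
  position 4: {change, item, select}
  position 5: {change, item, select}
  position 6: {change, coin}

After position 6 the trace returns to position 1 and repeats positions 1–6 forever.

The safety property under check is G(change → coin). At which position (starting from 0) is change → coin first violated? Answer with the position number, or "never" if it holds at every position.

At position 0 the labels are {change}, so change → coin is false there. This is the first violation.

0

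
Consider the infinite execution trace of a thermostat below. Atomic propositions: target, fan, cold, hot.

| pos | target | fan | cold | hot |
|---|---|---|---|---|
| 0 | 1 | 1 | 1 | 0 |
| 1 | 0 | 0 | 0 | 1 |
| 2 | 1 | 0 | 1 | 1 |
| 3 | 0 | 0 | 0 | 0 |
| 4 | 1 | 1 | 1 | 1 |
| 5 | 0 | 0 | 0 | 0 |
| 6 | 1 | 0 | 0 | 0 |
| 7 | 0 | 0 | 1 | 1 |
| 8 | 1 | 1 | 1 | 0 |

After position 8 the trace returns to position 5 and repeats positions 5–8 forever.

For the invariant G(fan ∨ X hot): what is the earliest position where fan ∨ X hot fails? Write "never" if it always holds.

2

Check fan ∨ X hot at each position in order: 0 ✓, 1 ✓.
At position 2 the labels are {cold, hot, target} and the next position 3 has {}, so fan ∨ X hot is false there. This is the first violation.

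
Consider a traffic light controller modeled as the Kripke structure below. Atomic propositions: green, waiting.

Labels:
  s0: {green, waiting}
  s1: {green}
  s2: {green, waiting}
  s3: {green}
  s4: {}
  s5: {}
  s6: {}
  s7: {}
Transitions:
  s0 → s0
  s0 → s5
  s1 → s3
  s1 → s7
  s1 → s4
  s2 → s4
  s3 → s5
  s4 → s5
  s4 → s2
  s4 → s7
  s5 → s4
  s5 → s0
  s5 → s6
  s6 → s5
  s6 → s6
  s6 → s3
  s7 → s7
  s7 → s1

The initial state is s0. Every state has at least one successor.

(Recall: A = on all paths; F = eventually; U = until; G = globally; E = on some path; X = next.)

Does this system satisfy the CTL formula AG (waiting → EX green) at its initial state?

States satisfying waiting → EX green: {s0, s1, s3, s4, s5, s6, s7}.
States satisfying AG (waiting → EX green): ∅.
s2 is reachable from s0 and violates waiting → EX green, so AG fails at s0.
s0 ∉ Sat(AG (waiting → EX green)).

Does not hold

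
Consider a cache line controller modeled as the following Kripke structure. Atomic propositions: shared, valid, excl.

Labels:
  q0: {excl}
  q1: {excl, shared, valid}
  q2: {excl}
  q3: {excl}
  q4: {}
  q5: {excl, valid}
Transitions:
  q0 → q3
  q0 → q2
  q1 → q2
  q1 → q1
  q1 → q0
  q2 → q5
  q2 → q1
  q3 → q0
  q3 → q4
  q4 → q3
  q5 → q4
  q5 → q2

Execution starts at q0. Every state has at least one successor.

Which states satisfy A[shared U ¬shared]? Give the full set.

States satisfying shared: {q1}.
States satisfying ¬shared: {q0, q2, q3, q4, q5}.
States satisfying A[shared U ¬shared]: {q0, q2, q3, q4, q5}.

{q0, q2, q3, q4, q5}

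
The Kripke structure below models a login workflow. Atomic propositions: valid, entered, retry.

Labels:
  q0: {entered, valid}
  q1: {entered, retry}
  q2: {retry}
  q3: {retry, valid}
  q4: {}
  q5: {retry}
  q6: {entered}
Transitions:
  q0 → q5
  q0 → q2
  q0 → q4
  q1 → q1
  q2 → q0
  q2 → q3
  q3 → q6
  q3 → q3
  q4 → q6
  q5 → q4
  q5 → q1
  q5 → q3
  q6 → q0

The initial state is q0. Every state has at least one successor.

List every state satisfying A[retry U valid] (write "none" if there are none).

States satisfying retry: {q1, q2, q3, q5}.
States satisfying valid: {q0, q3}.
States satisfying A[retry U valid]: {q0, q2, q3}.

{q0, q2, q3}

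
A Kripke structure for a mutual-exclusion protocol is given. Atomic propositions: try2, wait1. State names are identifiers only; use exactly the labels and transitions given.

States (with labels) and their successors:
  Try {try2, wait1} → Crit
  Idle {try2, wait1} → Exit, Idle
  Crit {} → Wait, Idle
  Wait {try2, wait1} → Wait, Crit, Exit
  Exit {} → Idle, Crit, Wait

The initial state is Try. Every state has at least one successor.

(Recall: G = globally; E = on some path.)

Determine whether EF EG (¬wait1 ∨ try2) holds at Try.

Holds

States satisfying EG (¬wait1 ∨ try2): {Try, Idle, Crit, Wait, Exit}.
States satisfying EF EG (¬wait1 ∨ try2): {Try, Idle, Crit, Wait, Exit}.
Some path from Try reaches a state where EG (¬wait1 ∨ try2) holds.
Try ∈ Sat(EF EG (¬wait1 ∨ try2)).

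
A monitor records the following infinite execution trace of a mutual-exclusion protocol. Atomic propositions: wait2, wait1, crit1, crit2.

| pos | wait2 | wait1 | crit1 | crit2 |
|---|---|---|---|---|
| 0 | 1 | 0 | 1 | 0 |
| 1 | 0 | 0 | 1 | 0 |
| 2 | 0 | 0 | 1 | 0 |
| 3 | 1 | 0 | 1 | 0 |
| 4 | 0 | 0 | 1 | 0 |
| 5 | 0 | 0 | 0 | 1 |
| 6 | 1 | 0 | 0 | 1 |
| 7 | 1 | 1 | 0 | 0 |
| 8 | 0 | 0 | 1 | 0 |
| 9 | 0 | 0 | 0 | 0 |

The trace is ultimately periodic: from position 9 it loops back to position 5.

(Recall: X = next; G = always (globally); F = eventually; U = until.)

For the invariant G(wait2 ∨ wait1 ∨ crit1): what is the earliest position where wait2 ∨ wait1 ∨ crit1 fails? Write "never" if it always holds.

Check wait2 ∨ wait1 ∨ crit1 at each position in order: 0 ✓, 1 ✓, 2 ✓, 3 ✓, 4 ✓.
At position 5 the labels are {crit2}, so wait2 ∨ wait1 ∨ crit1 is false there. This is the first violation.

5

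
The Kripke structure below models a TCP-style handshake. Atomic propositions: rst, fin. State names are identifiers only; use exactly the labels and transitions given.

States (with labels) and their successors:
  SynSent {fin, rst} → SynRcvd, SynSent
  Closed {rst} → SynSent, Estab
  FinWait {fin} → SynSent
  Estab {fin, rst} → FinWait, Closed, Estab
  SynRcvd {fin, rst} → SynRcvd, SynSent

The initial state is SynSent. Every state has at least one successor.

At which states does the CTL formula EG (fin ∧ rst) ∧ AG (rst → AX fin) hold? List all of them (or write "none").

States satisfying fin ∧ rst: {SynSent, Estab, SynRcvd}.
States satisfying EG (fin ∧ rst): {SynSent, Estab, SynRcvd}.
States satisfying rst → AX fin: {SynSent, Closed, FinWait, SynRcvd}.
States satisfying AG (rst → AX fin): {SynSent, FinWait, SynRcvd}.
States satisfying EG (fin ∧ rst) ∧ AG (rst → AX fin): {SynSent, SynRcvd}.

{SynSent, SynRcvd}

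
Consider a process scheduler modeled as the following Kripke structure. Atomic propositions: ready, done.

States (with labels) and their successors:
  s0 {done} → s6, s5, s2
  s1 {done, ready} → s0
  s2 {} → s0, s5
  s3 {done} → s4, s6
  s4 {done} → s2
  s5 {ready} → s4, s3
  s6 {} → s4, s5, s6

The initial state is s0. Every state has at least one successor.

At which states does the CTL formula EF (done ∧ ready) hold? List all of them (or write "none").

States satisfying done ∧ ready: {s1}.
States satisfying EF (done ∧ ready): {s1}.

{s1}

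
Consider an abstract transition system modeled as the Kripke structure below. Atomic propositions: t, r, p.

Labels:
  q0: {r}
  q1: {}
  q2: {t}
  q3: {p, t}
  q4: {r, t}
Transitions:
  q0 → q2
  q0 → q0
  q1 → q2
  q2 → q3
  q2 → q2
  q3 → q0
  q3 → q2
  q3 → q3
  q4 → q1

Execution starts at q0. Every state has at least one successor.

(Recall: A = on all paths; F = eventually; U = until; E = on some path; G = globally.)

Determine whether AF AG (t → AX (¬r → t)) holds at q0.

Yes

States satisfying AG (t → AX (¬r → t)): {q0, q1, q2, q3}.
States satisfying AF AG (t → AX (¬r → t)): {q0, q1, q2, q3, q4}.
q0 ∈ Sat(AF AG (t → AX (¬r → t))).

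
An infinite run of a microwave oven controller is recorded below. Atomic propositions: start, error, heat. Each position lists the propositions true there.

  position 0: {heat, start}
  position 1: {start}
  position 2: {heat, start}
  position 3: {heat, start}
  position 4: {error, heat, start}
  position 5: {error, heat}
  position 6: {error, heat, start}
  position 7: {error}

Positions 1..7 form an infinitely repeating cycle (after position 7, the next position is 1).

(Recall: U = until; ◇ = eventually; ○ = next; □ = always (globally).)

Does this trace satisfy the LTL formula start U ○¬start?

Walking from position 0: ○¬start first holds at position 4, and start holds at every earlier position along the way, so start U ○¬start holds.

Holds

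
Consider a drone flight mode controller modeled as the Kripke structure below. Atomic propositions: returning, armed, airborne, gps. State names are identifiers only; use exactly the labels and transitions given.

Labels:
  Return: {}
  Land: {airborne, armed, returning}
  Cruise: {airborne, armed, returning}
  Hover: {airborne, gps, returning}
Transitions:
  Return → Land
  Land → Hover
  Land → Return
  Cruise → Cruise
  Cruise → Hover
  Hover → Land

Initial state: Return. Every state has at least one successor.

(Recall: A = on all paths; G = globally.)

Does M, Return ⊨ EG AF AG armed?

Violated

States satisfying AF AG armed: ∅.
States satisfying EG AF AG armed: ∅.
No suitable path/successor from Return witnesses the formula.
Return ∉ Sat(EG AF AG armed).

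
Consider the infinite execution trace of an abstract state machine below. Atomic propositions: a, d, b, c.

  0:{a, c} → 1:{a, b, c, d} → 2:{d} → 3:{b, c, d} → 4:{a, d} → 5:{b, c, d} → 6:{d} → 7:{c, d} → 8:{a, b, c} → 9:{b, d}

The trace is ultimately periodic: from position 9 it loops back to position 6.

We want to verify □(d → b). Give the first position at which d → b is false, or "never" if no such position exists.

2

Check d → b at each position in order: 0 ✓, 1 ✓.
At position 2 the labels are {d}, so d → b is false there. This is the first violation.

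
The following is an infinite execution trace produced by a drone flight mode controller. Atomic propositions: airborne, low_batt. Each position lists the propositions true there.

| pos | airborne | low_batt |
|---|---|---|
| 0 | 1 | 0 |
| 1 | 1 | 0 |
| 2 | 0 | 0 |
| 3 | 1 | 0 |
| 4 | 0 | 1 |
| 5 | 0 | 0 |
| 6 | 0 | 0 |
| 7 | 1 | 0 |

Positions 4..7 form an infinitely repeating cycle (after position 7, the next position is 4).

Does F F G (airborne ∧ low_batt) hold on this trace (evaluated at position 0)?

Does not hold

F G (airborne ∧ low_batt) is false at every position 0..7, so it never becomes true and F F G (airborne ∧ low_batt) fails.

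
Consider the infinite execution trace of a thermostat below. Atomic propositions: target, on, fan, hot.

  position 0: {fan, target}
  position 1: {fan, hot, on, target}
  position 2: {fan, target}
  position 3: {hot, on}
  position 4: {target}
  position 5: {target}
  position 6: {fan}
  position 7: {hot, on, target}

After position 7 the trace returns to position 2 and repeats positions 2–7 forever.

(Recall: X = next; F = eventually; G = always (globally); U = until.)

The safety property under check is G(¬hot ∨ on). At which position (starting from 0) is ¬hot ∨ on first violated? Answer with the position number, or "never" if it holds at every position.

never

¬hot ∨ on holds at every position 0..7, and those are all the positions the trace ever visits, so the invariant G(¬hot ∨ on) is never violated.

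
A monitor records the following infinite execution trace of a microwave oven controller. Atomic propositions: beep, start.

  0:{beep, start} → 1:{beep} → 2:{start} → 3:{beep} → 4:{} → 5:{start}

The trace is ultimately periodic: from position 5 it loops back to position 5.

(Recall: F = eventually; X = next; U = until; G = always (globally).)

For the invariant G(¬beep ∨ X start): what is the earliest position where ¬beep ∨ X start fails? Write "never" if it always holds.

At position 0 the labels are {beep, start} and the next position 1 has {beep}, so ¬beep ∨ X start is false there. This is the first violation.

0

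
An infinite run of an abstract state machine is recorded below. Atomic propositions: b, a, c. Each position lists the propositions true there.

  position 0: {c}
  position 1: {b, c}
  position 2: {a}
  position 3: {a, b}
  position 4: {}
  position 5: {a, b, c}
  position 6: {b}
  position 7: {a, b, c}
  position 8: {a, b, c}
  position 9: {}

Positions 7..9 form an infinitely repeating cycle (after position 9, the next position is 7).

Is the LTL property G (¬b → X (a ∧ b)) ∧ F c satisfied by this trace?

¬b → X (a ∧ b) must hold at every position from 0 onward. It fails at position 0, so G (¬b → X (a ∧ b)) is false.
Positions where ¬b holds: 0, 2, 4, 9.
Check X (a ∧ b) at each: 0→fails, 2→ok, 4→ok, 9→ok.
c holds at position 0, which is reachable from 0, so F c holds.
At position 0: G (¬b → X (a ∧ b)) is false; F c is true; so G (¬b → X (a ∧ b)) ∧ F c is false.

No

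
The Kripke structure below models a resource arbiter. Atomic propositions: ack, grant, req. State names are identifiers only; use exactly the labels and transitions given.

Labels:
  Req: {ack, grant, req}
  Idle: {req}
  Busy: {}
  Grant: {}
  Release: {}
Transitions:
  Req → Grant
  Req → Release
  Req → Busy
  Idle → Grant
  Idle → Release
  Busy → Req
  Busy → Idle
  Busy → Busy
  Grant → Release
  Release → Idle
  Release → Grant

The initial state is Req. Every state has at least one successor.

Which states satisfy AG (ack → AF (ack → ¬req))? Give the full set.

{Req, Idle, Busy, Grant, Release}

States satisfying ack → AF (ack → ¬req): {Req, Idle, Busy, Grant, Release}.
States satisfying AG (ack → AF (ack → ¬req)): {Req, Idle, Busy, Grant, Release}.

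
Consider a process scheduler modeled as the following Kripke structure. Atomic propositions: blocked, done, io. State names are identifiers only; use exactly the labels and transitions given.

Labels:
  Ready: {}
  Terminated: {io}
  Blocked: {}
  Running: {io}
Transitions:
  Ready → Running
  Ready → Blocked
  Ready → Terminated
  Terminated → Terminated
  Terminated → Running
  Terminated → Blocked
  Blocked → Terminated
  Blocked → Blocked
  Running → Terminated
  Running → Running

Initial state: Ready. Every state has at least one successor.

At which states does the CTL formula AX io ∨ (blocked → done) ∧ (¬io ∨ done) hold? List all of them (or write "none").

{Ready, Blocked, Running}

States satisfying io: {Terminated, Running}.
States satisfying AX io: {Running}.
States satisfying blocked → done: {Ready, Terminated, Blocked, Running}.
States satisfying ¬io: {Ready, Blocked}.
States satisfying ¬io ∨ done: {Ready, Blocked}.
States satisfying (blocked → done) ∧ (¬io ∨ done): {Ready, Blocked}.
States satisfying AX io ∨ (blocked → done) ∧ (¬io ∨ done): {Ready, Blocked, Running}.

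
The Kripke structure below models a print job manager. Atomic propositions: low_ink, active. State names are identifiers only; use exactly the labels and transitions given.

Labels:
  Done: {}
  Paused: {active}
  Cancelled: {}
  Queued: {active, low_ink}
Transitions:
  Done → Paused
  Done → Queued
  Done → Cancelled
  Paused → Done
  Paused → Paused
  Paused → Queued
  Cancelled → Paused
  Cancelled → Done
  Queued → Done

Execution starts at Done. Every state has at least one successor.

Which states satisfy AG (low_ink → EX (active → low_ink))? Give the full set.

{Done, Paused, Cancelled, Queued}

States satisfying low_ink → EX (active → low_ink): {Done, Paused, Cancelled, Queued}.
States satisfying AG (low_ink → EX (active → low_ink)): {Done, Paused, Cancelled, Queued}.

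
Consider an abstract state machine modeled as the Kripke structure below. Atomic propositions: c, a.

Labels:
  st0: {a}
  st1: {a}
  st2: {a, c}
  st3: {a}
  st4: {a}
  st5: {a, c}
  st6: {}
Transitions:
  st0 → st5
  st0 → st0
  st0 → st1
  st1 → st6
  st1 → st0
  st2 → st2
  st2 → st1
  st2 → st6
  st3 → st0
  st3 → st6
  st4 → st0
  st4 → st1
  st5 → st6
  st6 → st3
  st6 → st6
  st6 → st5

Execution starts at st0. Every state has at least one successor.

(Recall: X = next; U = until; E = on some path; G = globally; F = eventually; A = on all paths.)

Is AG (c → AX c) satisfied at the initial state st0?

Does not hold

States satisfying c → AX c: {st0, st1, st3, st4, st6}.
States satisfying AG (c → AX c): ∅.
st5 is reachable from st0 and violates c → AX c, so AG fails at st0.
st0 ∉ Sat(AG (c → AX c)).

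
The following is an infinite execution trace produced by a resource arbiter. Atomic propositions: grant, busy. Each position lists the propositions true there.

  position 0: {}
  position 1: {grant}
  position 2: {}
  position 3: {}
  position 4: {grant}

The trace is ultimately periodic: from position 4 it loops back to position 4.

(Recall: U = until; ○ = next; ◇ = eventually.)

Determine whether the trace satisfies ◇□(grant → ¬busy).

□(grant → ¬busy) holds at position 0, which is reachable from 0, so ◇□(grant → ¬busy) holds.

Holds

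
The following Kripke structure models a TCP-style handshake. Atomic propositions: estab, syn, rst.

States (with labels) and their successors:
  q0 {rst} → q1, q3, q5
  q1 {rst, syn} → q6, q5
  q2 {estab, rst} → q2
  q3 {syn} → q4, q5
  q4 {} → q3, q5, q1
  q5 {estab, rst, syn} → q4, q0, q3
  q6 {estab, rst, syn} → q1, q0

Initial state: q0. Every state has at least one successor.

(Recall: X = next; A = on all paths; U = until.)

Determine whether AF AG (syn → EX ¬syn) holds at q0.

Does not hold

States satisfying AG (syn → EX ¬syn): {q2}.
States satisfying AF AG (syn → EX ¬syn): {q2}.
There is a path from q0 along which AG (syn → EX ¬syn) never holds.
q0 ∉ Sat(AF AG (syn → EX ¬syn)).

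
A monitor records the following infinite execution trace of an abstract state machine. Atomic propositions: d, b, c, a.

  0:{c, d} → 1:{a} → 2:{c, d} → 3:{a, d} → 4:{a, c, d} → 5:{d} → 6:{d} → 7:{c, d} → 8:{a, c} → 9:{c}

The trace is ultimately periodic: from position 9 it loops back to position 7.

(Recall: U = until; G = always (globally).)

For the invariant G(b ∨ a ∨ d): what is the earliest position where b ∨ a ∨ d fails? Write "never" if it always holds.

9

Check b ∨ a ∨ d at each position in order: 0 ✓, 1 ✓, 2 ✓, 3 ✓, 4 ✓, 5 ✓, 6 ✓, 7 ✓, 8 ✓.
At position 9 the labels are {c}, so b ∨ a ∨ d is false there. This is the first violation.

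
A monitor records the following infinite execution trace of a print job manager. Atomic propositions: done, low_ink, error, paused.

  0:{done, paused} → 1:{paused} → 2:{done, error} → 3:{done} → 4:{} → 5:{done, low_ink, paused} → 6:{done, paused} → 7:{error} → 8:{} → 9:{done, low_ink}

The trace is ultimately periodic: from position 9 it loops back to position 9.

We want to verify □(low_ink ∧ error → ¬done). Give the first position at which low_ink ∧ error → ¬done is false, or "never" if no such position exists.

never

low_ink ∧ error → ¬done holds at every position 0..9, and those are all the positions the trace ever visits, so the invariant □(low_ink ∧ error → ¬done) is never violated.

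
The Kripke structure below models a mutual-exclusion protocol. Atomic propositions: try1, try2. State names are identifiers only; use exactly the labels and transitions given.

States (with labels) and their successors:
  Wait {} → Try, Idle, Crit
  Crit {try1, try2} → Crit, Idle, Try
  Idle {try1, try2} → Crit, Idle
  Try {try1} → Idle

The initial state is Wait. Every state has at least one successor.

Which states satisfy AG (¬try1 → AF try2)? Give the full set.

States satisfying ¬try1 → AF try2: {Wait, Crit, Idle, Try}.
States satisfying AG (¬try1 → AF try2): {Wait, Crit, Idle, Try}.

{Wait, Crit, Idle, Try}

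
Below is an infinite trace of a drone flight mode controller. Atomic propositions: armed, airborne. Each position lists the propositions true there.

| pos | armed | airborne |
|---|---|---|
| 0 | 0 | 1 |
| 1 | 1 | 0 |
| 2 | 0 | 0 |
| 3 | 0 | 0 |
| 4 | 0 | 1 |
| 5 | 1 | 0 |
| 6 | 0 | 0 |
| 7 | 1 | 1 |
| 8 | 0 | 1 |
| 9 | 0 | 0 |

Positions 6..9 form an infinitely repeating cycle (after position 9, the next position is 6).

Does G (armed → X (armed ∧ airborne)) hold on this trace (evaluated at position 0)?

armed → X (armed ∧ airborne) must hold at every position from 0 onward. It fails at position 1, so G (armed → X (armed ∧ airborne)) is false.
Positions where armed holds: 1, 5, 7.
Check X (armed ∧ airborne) at each: 1→fails, 5→fails, 7→fails.

Does not hold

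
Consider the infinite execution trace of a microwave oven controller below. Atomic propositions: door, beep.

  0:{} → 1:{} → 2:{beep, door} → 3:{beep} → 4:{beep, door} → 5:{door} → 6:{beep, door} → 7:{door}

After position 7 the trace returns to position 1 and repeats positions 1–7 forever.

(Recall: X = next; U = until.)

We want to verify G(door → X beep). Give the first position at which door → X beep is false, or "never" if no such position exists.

4

Check door → X beep at each position in order: 0 ✓, 1 ✓, 2 ✓, 3 ✓.
At position 4 the labels are {beep, door} and the next position 5 has {door}, so door → X beep is false there. This is the first violation.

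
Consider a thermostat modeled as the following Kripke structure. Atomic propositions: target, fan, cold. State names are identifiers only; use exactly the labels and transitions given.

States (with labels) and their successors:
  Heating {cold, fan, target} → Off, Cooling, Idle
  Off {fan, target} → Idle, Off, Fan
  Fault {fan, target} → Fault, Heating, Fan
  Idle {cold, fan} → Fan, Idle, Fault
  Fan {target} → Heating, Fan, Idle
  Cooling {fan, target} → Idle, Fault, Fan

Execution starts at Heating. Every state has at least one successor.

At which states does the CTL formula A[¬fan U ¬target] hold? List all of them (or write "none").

States satisfying ¬fan: {Fan}.
States satisfying ¬target: {Idle}.
States satisfying A[¬fan U ¬target]: {Idle}.

{Idle}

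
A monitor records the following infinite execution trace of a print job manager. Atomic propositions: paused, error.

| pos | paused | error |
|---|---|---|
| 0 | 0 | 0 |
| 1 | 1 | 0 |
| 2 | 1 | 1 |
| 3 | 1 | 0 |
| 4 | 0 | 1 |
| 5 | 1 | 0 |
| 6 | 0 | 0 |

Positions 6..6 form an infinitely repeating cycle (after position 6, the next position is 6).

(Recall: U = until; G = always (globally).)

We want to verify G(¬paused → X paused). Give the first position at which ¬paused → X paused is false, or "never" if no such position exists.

6

Check ¬paused → X paused at each position in order: 0 ✓, 1 ✓, 2 ✓, 3 ✓, 4 ✓, 5 ✓.
At position 6 the labels are {} and the next position 6 has {}, so ¬paused → X paused is false there. This is the first violation.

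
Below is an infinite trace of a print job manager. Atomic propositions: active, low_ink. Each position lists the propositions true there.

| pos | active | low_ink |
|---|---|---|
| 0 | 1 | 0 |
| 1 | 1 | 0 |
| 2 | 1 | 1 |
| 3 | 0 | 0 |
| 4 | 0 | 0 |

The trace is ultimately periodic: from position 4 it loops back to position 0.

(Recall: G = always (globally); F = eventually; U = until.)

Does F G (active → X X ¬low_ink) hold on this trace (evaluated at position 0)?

G (active → X X ¬low_ink) is false at every position 0..4, so it never becomes true and F G (active → X X ¬low_ink) fails.

No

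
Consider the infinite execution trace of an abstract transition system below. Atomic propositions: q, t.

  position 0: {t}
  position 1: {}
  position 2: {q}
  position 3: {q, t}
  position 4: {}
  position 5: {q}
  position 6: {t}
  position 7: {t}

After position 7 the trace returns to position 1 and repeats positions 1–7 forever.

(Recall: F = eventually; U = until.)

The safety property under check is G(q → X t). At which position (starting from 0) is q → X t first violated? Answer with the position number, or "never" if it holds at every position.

Check q → X t at each position in order: 0 ✓, 1 ✓, 2 ✓.
At position 3 the labels are {q, t} and the next position 4 has {}, so q → X t is false there. This is the first violation.

3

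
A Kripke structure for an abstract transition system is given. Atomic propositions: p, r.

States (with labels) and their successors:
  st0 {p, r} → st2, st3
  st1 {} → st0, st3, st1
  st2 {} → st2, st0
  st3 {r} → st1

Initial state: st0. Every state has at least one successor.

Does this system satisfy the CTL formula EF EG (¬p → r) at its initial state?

No

States satisfying EG (¬p → r): ∅.
States satisfying EF EG (¬p → r): ∅.
No suitable path/successor from st0 witnesses the formula.
st0 ∉ Sat(EF EG (¬p → r)).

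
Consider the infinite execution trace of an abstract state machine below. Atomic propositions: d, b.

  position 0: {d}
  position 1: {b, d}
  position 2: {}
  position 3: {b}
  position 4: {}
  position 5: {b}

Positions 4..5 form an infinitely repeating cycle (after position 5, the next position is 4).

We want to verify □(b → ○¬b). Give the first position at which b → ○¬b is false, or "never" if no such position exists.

never

b → ○¬b holds at every position 0..5, and those are all the positions the trace ever visits, so the invariant □(b → ○¬b) is never violated.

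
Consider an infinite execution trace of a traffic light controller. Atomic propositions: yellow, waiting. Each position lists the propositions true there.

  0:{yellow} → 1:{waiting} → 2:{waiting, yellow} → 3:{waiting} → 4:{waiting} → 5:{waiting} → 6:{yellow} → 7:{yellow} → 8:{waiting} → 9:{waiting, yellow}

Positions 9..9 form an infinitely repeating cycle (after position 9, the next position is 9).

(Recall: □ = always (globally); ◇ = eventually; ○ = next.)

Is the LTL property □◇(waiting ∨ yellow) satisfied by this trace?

◇(waiting ∨ yellow) holds at every position 0..9, and those are all positions ever visited, so □◇(waiting ∨ yellow) holds.

Satisfied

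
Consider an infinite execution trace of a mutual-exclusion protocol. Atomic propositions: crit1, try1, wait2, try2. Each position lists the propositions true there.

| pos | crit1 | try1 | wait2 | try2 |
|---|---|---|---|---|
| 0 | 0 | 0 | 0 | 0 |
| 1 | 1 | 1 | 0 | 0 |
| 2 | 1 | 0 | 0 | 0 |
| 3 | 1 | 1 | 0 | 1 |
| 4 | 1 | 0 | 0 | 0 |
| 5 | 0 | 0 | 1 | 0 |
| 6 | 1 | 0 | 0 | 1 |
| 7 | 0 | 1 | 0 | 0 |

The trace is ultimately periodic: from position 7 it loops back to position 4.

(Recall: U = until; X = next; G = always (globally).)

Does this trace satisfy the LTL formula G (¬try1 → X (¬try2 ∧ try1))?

¬try1 → X (¬try2 ∧ try1) must hold at every position from 0 onward. It fails at position 2, so G (¬try1 → X (¬try2 ∧ try1)) is false.
Positions where ¬try1 holds: 0, 2, 4, 5, 6.
Check X (¬try2 ∧ try1) at each: 0→ok, 2→fails, 4→fails, 5→fails, 6→ok.

No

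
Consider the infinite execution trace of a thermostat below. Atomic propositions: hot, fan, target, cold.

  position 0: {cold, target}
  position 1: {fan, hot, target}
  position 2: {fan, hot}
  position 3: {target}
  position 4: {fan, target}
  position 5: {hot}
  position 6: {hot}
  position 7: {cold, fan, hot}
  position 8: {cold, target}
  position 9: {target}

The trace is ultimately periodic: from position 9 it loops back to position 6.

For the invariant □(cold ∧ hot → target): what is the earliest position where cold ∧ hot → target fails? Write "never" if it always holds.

7

Check cold ∧ hot → target at each position in order: 0 ✓, 1 ✓, 2 ✓, 3 ✓, 4 ✓, 5 ✓, 6 ✓.
At position 7 the labels are {cold, fan, hot}, so cold ∧ hot → target is false there. This is the first violation.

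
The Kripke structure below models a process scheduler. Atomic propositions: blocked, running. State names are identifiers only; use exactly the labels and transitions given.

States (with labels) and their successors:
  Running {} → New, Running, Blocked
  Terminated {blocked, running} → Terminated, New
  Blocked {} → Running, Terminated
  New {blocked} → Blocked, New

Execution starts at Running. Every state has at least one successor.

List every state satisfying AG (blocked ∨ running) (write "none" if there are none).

States satisfying blocked ∨ running: {Terminated, New}.
States satisfying AG (blocked ∨ running): ∅.

none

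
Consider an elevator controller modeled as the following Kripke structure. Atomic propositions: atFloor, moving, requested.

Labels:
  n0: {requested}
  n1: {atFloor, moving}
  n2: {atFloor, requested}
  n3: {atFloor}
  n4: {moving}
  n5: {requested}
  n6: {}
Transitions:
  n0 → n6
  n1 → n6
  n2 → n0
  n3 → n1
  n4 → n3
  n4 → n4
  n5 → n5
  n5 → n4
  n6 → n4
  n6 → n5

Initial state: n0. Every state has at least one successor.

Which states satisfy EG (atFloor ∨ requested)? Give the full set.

{n5}

States satisfying atFloor ∨ requested: {n0, n1, n2, n3, n5}.
States satisfying EG (atFloor ∨ requested): {n5}.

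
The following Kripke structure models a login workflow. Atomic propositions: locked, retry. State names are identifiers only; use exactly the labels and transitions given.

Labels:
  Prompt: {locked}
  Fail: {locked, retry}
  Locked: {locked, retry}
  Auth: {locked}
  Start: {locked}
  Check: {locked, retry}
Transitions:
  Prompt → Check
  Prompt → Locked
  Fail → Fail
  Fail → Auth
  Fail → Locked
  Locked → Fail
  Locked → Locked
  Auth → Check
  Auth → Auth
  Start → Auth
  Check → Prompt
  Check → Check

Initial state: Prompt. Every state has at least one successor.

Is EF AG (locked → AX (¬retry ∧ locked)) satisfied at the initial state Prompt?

Does not hold

States satisfying AG (locked → AX (¬retry ∧ locked)): ∅.
States satisfying EF AG (locked → AX (¬retry ∧ locked)): ∅.
No suitable path/successor from Prompt witnesses the formula.
Prompt ∉ Sat(EF AG (locked → AX (¬retry ∧ locked))).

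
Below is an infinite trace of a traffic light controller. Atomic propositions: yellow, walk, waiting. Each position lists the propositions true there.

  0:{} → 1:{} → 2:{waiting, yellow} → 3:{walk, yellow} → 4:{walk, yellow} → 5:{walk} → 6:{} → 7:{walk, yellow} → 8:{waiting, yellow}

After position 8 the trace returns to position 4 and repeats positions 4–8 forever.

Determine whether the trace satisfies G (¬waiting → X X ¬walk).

¬waiting → X X ¬walk must hold at every position from 0 onward. It fails at position 1, so G (¬waiting → X X ¬walk) is false.
Positions where ¬waiting holds: 0, 1, 3, 4, 5, 6, 7.
Check X X ¬walk at each: 0→ok, 1→fails, 3→fails, 4→ok, 5→fails, 6→ok, 7→fails.

Does not hold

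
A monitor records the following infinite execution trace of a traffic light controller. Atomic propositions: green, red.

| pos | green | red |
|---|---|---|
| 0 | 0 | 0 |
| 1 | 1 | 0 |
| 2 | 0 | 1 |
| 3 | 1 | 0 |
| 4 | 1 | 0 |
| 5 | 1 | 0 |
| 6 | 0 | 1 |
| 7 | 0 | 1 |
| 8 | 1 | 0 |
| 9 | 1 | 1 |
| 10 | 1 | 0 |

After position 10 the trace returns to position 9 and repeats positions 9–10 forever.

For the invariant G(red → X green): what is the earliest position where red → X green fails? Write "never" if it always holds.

Check red → X green at each position in order: 0 ✓, 1 ✓, 2 ✓, 3 ✓, 4 ✓, 5 ✓.
At position 6 the labels are {red} and the next position 7 has {red}, so red → X green is false there. This is the first violation.

6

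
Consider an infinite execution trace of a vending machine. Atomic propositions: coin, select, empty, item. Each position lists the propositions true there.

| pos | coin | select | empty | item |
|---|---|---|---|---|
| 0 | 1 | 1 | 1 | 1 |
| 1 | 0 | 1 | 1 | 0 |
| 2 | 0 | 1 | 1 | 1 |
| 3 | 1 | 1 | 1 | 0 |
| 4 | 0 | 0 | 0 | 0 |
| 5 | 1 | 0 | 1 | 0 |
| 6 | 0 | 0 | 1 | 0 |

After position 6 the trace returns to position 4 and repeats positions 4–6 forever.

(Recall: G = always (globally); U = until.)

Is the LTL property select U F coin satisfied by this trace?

Walking from position 0: F coin first holds at position 0, and select holds at every earlier position along the way, so select U F coin holds.

Holds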